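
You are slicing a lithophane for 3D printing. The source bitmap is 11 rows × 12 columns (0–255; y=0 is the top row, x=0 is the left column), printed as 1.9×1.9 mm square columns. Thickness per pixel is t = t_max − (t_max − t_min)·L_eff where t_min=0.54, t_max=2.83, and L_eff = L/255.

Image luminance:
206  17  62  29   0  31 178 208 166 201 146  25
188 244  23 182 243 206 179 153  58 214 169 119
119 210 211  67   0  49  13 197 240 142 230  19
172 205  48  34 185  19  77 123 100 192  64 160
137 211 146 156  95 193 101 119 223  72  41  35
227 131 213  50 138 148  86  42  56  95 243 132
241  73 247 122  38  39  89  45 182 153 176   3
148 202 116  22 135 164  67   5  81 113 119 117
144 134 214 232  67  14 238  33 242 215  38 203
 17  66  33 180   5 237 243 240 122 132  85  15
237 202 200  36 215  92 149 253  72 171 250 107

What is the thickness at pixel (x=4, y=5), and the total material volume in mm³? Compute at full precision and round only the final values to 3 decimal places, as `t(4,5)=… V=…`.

span = t_max - t_min = 2.83 - 0.54 = 2.290
L(4,5) = 138, L_eff = 138/255 = 0.541176
t(4,5) = 2.83 - 2.290·0.541176 = 1.591
Σt over all 11·12 pixels = 1874311/8500 ≈ 220.5071765
V = pitch²·Σt = 1.9²·1874311/8500 = 796.031

t(4,5)=1.591 V=796.031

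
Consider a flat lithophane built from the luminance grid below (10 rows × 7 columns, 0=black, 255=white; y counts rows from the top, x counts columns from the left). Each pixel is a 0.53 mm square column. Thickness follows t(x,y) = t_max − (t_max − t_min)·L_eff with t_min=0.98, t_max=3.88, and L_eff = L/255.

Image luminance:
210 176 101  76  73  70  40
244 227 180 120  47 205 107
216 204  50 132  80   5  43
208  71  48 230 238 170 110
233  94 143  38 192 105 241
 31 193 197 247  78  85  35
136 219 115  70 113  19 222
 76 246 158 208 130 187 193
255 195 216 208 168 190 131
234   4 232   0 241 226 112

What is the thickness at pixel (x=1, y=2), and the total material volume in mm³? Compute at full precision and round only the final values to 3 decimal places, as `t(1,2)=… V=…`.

span = t_max - t_min = 3.88 - 0.98 = 2.900
L(1,2) = 204, L_eff = 204/255 = 0.800000
t(1,2) = 3.88 - 2.900·0.800000 = 1.560
Σt over all 10·7 pixels = 399767/2550 ≈ 156.7713725
V = pitch²·Σt = 0.53²·399767/2550 = 44.037

t(1,2)=1.560 V=44.037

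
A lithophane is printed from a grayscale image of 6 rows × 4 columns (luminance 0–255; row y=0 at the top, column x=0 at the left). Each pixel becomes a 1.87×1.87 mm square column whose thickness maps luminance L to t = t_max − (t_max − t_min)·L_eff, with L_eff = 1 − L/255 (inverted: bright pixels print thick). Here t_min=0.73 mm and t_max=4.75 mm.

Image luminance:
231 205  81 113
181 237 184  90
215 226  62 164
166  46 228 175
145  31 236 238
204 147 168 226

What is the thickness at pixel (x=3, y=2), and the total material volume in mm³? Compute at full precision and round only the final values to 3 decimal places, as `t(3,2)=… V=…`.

span = t_max - t_min = 4.75 - 0.73 = 4.020
L(3,2) = 164, L_eff = 1 - 164/255 = 0.356863 (inverted)
t(3,2) = 4.75 - 4.020·0.356863 = 3.315
Σt over all 6·4 pixels = 342393/4250 ≈ 80.5630588
V = pitch²·Σt = 1.87²·342393/4250 = 281.721

t(3,2)=3.315 V=281.721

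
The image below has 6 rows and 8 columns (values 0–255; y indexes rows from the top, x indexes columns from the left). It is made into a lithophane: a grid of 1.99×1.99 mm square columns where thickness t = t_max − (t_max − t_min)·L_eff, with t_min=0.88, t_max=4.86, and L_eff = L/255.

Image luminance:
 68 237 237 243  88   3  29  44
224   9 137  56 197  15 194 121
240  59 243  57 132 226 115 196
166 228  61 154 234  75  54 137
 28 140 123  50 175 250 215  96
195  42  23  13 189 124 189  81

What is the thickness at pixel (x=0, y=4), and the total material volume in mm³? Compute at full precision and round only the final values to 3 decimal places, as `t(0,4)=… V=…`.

span = t_max - t_min = 4.86 - 0.88 = 3.980
L(0,4) = 28, L_eff = 28/255 = 0.109804
t(0,4) = 4.86 - 3.980·0.109804 = 4.423
Σt over all 6·8 pixels = 869066/6375 ≈ 136.3240784
V = pitch²·Σt = 1.99²·869066/6375 = 539.857

t(0,4)=4.423 V=539.857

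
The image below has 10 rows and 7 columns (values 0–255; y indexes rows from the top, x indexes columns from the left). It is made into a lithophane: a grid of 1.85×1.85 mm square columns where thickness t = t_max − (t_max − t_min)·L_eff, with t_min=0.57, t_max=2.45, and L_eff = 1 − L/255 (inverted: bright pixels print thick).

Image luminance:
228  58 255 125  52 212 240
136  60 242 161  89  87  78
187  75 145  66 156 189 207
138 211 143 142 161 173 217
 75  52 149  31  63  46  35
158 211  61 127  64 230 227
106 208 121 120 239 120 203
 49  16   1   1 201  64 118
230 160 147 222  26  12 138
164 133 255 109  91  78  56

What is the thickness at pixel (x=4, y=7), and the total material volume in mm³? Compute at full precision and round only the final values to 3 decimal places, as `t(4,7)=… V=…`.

span = t_max - t_min = 2.45 - 0.57 = 1.880
L(4,7) = 201, L_eff = 1 - 201/255 = 0.211765 (inverted)
t(4,7) = 2.45 - 1.880·0.211765 = 2.052
Σt over all 10·7 pixels = 18251/170 ≈ 107.3588235
V = pitch²·Σt = 1.85²·18251/170 = 367.436

t(4,7)=2.052 V=367.436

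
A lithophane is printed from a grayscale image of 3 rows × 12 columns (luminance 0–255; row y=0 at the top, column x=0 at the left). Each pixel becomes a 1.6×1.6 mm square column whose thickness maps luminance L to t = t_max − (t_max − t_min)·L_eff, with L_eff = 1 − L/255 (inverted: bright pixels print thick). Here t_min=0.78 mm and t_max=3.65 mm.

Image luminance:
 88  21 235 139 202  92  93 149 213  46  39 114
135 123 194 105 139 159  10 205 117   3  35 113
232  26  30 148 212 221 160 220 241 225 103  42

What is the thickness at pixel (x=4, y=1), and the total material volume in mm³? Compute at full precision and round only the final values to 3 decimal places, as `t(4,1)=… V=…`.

span = t_max - t_min = 3.65 - 0.78 = 2.870
L(4,1) = 139, L_eff = 1 - 139/255 = 0.454902 (inverted)
t(4,1) = 3.65 - 2.870·0.454902 = 2.344
Σt over all 3·12 pixels = 681521/8500 ≈ 80.1789412
V = pitch²·Σt = 1.6²·681521/8500 = 205.258

t(4,1)=2.344 V=205.258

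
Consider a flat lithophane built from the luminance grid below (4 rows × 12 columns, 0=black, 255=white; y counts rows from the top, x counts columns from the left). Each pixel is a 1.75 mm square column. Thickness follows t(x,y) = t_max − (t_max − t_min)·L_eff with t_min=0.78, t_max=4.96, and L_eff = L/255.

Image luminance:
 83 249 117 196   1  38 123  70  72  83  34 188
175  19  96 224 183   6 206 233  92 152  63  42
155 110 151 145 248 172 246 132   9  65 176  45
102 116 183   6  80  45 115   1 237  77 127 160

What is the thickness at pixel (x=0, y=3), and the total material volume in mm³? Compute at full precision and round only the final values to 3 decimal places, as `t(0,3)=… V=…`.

span = t_max - t_min = 4.96 - 0.78 = 4.180
L(0,3) = 102, L_eff = 102/255 = 0.400000
t(0,3) = 4.96 - 4.180·0.400000 = 3.288
Σt over all 4·12 pixels = 927544/6375 ≈ 145.4970980
V = pitch²·Σt = 1.75²·927544/6375 = 445.585

t(0,3)=3.288 V=445.585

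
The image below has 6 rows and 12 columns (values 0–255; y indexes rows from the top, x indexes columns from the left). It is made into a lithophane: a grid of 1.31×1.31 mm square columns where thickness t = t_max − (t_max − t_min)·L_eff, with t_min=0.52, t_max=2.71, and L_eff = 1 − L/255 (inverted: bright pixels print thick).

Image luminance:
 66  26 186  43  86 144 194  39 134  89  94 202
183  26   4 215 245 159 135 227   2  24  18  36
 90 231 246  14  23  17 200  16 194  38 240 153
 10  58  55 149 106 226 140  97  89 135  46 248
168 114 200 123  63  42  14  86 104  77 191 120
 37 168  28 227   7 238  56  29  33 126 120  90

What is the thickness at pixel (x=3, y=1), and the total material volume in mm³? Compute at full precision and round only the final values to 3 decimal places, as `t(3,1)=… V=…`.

span = t_max - t_min = 2.71 - 0.52 = 2.190
L(3,1) = 215, L_eff = 1 - 215/255 = 0.156863 (inverted)
t(3,1) = 2.71 - 2.190·0.156863 = 2.366
Σt over all 6·12 pixels = 891947/8500 ≈ 104.9349412
V = pitch²·Σt = 1.31²·891947/8500 = 180.079

t(3,1)=2.366 V=180.079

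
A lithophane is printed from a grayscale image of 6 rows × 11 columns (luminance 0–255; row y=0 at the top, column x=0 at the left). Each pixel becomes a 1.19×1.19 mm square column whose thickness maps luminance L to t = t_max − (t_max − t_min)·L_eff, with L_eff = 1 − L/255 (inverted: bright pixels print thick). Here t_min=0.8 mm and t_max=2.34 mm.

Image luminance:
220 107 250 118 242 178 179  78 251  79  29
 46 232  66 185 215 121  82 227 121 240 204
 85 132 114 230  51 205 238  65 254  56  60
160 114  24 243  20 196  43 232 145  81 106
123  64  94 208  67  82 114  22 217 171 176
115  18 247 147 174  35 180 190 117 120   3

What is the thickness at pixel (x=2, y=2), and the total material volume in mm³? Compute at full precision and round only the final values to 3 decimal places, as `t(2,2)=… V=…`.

t(2,2)=1.488 V=151.808

span = t_max - t_min = 2.34 - 0.8 = 1.540
L(2,2) = 114, L_eff = 1 - 114/255 = 0.552941 (inverted)
t(2,2) = 2.34 - 1.540·0.552941 = 1.488
Σt over all 6·11 pixels = 683408/6375 ≈ 107.2012549
V = pitch²·Σt = 1.19²·683408/6375 = 151.808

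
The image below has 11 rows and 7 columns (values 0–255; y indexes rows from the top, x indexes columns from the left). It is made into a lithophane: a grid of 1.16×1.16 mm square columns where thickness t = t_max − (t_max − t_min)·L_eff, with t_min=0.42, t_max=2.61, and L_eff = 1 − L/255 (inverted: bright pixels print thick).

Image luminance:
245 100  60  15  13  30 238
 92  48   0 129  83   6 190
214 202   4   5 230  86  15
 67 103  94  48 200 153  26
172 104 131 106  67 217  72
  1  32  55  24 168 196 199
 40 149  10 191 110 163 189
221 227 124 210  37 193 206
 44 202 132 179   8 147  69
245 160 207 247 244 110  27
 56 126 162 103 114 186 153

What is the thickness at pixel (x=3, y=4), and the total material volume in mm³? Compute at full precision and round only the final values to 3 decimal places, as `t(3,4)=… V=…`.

span = t_max - t_min = 2.61 - 0.42 = 2.190
L(3,4) = 106, L_eff = 1 - 106/255 = 0.584314 (inverted)
t(3,4) = 2.61 - 2.190·0.584314 = 1.330
Σt over all 11·7 pixels = 111.618
V = pitch²·Σt = 1.16²·111.618 = 150.193

t(3,4)=1.330 V=150.193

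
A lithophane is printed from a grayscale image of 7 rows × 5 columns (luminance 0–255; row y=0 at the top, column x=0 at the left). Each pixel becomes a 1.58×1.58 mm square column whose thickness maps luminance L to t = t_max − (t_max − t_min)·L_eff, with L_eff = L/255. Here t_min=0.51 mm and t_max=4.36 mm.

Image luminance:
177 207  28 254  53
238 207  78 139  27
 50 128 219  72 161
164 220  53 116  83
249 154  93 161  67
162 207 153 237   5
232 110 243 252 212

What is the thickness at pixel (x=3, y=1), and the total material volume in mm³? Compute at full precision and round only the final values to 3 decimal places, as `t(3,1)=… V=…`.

t(3,1)=2.261 V=184.544

span = t_max - t_min = 4.36 - 0.51 = 3.850
L(3,1) = 139, L_eff = 139/255 = 0.545098
t(3,1) = 4.36 - 3.850·0.545098 = 2.261
Σt over all 7·5 pixels = 125671/1700 ≈ 73.9241176
V = pitch²·Σt = 1.58²·125671/1700 = 184.544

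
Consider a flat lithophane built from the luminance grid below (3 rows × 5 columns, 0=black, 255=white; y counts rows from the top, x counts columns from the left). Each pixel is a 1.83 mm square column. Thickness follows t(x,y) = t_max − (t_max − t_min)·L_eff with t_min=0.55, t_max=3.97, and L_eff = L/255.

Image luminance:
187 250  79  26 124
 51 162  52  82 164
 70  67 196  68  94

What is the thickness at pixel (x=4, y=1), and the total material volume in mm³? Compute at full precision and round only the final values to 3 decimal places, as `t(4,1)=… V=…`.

t(4,1)=1.770 V=124.330

span = t_max - t_min = 3.97 - 0.55 = 3.420
L(4,1) = 164, L_eff = 164/255 = 0.643137
t(4,1) = 3.97 - 3.420·0.643137 = 1.770
Σt over all 3·5 pixels = 315567/8500 ≈ 37.1255294
V = pitch²·Σt = 1.83²·315567/8500 = 124.330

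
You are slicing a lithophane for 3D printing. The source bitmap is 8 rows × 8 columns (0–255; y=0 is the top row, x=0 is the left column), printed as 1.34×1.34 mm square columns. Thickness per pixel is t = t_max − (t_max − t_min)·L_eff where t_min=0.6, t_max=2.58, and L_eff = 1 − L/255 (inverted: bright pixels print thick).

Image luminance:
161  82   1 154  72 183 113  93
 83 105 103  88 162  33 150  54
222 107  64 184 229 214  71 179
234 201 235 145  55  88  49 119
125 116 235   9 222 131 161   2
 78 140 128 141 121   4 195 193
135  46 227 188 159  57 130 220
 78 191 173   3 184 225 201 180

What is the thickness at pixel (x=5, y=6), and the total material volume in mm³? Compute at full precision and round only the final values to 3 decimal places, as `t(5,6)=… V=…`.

t(5,6)=1.043 V=186.499

span = t_max - t_min = 2.58 - 0.6 = 1.980
L(5,6) = 57, L_eff = 1 - 57/255 = 0.776471 (inverted)
t(5,6) = 2.58 - 1.980·0.776471 = 1.043
Σt over all 8·8 pixels = 441423/4250 ≈ 103.8642353
V = pitch²·Σt = 1.34²·441423/4250 = 186.499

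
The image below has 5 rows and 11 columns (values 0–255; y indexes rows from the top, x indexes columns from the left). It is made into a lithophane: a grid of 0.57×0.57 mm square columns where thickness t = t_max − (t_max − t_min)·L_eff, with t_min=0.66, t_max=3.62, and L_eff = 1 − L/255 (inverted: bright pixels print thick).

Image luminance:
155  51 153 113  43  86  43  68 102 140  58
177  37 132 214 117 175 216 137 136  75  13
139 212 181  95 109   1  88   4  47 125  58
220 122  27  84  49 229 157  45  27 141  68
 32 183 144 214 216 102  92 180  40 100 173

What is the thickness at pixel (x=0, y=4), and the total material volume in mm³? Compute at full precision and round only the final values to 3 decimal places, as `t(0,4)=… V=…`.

t(0,4)=1.031 V=34.969

span = t_max - t_min = 3.62 - 0.66 = 2.960
L(0,4) = 32, L_eff = 1 - 32/255 = 0.874510 (inverted)
t(0,4) = 3.62 - 2.960·0.874510 = 1.031
Σt over all 5·11 pixels = 274457/2550 ≈ 107.6301961
V = pitch²·Σt = 0.57²·274457/2550 = 34.969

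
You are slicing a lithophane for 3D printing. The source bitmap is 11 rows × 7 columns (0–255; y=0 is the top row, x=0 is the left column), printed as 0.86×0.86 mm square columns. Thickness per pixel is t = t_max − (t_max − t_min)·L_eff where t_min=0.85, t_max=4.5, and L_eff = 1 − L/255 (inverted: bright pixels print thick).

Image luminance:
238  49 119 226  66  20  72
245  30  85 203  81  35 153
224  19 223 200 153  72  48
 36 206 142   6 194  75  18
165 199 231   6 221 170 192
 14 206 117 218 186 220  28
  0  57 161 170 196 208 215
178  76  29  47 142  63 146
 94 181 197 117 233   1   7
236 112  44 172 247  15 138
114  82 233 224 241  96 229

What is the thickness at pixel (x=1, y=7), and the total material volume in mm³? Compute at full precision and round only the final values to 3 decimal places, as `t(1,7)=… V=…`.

span = t_max - t_min = 4.5 - 0.85 = 3.650
L(1,7) = 76, L_eff = 1 - 76/255 = 0.701961 (inverted)
t(1,7) = 4.5 - 3.650·0.701961 = 1.938
Σt over all 11·7 pixels = 1071971/5100 ≈ 210.1903922
V = pitch²·Σt = 0.86²·1071971/5100 = 155.457

t(1,7)=1.938 V=155.457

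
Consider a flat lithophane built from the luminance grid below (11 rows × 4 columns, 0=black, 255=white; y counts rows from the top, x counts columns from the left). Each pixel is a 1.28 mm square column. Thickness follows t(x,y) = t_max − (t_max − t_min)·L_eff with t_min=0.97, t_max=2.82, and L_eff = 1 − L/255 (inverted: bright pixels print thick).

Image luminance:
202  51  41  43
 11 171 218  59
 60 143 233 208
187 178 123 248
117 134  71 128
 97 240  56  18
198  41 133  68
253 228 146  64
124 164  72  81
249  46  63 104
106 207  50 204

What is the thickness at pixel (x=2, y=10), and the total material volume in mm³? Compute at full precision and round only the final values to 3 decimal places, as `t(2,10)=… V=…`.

span = t_max - t_min = 2.82 - 0.97 = 1.850
L(2,10) = 50, L_eff = 1 - 50/255 = 0.803922 (inverted)
t(2,10) = 2.82 - 1.850·0.803922 = 1.333
Σt over all 11·4 pixels = 213137/2550 ≈ 83.5831373
V = pitch²·Σt = 1.28²·213137/2550 = 136.943

t(2,10)=1.333 V=136.943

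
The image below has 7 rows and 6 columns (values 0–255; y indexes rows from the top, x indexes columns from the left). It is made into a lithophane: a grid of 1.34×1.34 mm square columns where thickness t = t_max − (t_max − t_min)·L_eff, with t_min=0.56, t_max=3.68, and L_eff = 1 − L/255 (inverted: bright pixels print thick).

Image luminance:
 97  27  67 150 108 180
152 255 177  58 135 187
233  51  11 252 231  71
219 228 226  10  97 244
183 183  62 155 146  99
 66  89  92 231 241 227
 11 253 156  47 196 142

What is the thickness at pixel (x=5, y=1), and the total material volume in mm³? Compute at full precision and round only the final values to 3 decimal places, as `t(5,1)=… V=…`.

t(5,1)=2.848 V=175.039

span = t_max - t_min = 3.68 - 0.56 = 3.120
L(5,1) = 187, L_eff = 1 - 187/255 = 0.266667 (inverted)
t(5,1) = 3.68 - 3.120·0.266667 = 2.848
Σt over all 7·6 pixels = 8286/85 ≈ 97.4823529
V = pitch²·Σt = 1.34²·8286/85 = 175.039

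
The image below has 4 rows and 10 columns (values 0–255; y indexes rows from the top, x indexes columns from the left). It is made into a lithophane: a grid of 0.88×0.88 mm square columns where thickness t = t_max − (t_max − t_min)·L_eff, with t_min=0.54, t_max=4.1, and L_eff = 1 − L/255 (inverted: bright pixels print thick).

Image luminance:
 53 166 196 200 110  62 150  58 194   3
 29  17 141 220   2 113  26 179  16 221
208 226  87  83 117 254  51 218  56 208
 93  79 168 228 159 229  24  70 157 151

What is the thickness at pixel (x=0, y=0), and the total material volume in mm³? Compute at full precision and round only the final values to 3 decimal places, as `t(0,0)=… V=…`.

span = t_max - t_min = 4.1 - 0.54 = 3.560
L(0,0) = 53, L_eff = 1 - 53/255 = 0.792157 (inverted)
t(0,0) = 4.1 - 3.560·0.792157 = 1.280
Σt over all 4·10 pixels = 194886/2125 ≈ 91.7110588
V = pitch²·Σt = 0.88²·194886/2125 = 71.021

t(0,0)=1.280 V=71.021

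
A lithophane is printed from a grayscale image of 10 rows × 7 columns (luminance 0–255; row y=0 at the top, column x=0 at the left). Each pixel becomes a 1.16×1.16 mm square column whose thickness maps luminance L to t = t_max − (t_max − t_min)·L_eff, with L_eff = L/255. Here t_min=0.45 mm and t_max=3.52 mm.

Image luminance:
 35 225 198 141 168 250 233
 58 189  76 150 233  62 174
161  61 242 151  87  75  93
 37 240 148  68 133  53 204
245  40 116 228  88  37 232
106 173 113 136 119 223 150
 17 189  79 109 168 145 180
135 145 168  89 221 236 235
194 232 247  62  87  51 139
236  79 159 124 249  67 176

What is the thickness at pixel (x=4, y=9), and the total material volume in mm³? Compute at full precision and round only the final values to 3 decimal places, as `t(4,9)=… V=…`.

t(4,9)=0.522 V=166.818

span = t_max - t_min = 3.52 - 0.45 = 3.070
L(4,9) = 249, L_eff = 249/255 = 0.976471
t(4,9) = 3.52 - 3.070·0.976471 = 0.522
Σt over all 10·7 pixels = 3161317/25500 ≈ 123.9732157
V = pitch²·Σt = 1.16²·3161317/25500 = 166.818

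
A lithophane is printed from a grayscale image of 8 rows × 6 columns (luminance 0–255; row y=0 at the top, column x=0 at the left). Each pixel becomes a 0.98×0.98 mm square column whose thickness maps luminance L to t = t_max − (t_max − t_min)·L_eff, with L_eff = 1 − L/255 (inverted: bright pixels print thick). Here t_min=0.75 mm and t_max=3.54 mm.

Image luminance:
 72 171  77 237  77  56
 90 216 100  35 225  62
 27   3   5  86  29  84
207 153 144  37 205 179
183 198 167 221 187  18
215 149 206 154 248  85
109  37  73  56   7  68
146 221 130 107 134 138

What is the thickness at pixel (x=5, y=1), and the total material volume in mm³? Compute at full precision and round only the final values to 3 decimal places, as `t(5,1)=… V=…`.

span = t_max - t_min = 3.54 - 0.75 = 2.790
L(5,1) = 62, L_eff = 1 - 62/255 = 0.756863 (inverted)
t(5,1) = 3.54 - 2.790·0.756863 = 1.428
Σt over all 8·6 pixels = 424281/4250 ≈ 99.8308235
V = pitch²·Σt = 0.98²·424281/4250 = 95.878

t(5,1)=1.428 V=95.878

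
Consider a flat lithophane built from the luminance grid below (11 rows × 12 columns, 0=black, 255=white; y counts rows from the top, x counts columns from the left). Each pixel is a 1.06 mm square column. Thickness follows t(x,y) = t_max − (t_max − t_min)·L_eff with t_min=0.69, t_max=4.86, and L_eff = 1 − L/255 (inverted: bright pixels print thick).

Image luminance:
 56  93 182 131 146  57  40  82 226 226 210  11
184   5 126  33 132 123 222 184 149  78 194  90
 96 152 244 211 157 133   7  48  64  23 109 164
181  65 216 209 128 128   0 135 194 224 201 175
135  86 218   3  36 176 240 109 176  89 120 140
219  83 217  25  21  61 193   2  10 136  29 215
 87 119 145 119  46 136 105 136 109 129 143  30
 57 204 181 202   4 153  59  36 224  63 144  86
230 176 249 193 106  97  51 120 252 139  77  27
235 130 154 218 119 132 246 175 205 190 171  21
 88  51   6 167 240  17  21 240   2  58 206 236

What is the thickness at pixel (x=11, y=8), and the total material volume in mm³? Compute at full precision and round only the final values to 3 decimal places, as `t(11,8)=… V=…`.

span = t_max - t_min = 4.86 - 0.69 = 4.170
L(11,8) = 27, L_eff = 1 - 27/255 = 0.894118 (inverted)
t(11,8) = 4.86 - 4.170·0.894118 = 1.132
Σt over all 11·12 pixels = 364.91
V = pitch²·Σt = 1.06²·364.91 = 410.013

t(11,8)=1.132 V=410.013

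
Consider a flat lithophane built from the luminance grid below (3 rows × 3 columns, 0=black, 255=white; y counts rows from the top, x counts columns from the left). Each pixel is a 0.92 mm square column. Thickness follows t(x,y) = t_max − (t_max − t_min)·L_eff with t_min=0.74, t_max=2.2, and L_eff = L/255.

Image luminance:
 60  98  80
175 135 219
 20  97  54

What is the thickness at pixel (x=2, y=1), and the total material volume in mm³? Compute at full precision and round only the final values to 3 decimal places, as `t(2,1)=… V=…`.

span = t_max - t_min = 2.2 - 0.74 = 1.460
L(2,1) = 219, L_eff = 219/255 = 0.858824
t(2,1) = 2.2 - 1.460·0.858824 = 0.946
Σt over all 3·3 pixels = 91988/6375 ≈ 14.4294902
V = pitch²·Σt = 0.92²·91988/6375 = 12.213

t(2,1)=0.946 V=12.213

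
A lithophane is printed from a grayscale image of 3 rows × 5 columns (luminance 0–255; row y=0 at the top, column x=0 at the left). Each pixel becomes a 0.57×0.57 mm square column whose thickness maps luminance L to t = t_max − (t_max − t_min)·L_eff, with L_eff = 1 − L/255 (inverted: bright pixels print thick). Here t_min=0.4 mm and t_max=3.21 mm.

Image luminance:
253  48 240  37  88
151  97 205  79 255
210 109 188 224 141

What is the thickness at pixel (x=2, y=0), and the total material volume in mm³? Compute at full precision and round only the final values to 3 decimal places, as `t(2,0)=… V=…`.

span = t_max - t_min = 3.21 - 0.4 = 2.810
L(2,0) = 240, L_eff = 1 - 240/255 = 0.058824 (inverted)
t(2,0) = 3.21 - 2.810·0.058824 = 3.045
Σt over all 3·5 pixels = 10751/340 ≈ 31.6205882
V = pitch²·Σt = 0.57²·10751/340 = 10.274

t(2,0)=3.045 V=10.274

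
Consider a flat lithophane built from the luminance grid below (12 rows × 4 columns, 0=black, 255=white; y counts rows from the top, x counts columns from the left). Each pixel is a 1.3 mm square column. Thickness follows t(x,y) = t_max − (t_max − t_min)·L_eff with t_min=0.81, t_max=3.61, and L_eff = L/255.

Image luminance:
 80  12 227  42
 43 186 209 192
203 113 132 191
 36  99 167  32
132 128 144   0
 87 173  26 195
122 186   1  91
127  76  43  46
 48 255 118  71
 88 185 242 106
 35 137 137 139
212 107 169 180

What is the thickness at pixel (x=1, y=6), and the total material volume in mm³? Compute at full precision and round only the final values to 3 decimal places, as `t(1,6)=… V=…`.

span = t_max - t_min = 3.61 - 0.81 = 2.800
L(1,6) = 186, L_eff = 186/255 = 0.729412
t(1,6) = 3.61 - 2.800·0.729412 = 1.568
Σt over all 12·4 pixels = 140152/1275 ≈ 109.9231373
V = pitch²·Σt = 1.3²·140152/1275 = 185.770

t(1,6)=1.568 V=185.770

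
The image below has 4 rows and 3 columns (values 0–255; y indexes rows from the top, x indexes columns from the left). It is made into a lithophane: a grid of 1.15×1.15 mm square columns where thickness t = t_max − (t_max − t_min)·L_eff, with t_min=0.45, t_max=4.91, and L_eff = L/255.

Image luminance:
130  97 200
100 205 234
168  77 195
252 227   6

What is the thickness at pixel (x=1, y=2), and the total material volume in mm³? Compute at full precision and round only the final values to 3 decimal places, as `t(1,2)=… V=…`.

span = t_max - t_min = 4.91 - 0.45 = 4.460
L(1,2) = 77, L_eff = 77/255 = 0.301961
t(1,2) = 4.91 - 4.460·0.301961 = 3.563
Σt over all 4·3 pixels = 329537/12750 ≈ 25.8460392
V = pitch²·Σt = 1.15²·329537/12750 = 34.181

t(1,2)=3.563 V=34.181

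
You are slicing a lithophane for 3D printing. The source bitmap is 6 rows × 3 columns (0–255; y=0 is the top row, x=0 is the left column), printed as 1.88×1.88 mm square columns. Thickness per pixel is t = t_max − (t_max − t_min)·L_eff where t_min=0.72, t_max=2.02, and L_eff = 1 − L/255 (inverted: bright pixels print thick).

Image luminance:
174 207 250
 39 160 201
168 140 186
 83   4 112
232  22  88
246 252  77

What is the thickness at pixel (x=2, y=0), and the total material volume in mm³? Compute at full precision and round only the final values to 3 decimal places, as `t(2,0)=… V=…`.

span = t_max - t_min = 2.02 - 0.72 = 1.300
L(2,0) = 250, L_eff = 1 - 250/255 = 0.019608 (inverted)
t(2,0) = 2.02 - 1.300·0.019608 = 1.995
Σt over all 6·3 pixels = 67381/2550 ≈ 26.4239216
V = pitch²·Σt = 1.88²·67381/2550 = 93.393

t(2,0)=1.995 V=93.393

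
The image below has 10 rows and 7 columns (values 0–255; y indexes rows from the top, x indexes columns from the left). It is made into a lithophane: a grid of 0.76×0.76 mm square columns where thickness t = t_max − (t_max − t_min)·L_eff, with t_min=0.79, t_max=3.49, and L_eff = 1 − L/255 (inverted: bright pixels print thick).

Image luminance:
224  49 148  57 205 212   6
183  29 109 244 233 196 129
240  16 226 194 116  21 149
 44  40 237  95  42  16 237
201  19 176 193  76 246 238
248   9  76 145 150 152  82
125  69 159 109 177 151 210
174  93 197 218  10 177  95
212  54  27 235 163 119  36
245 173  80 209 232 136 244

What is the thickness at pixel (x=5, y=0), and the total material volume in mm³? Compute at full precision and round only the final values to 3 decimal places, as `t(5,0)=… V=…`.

span = t_max - t_min = 3.49 - 0.79 = 2.700
L(5,0) = 212, L_eff = 1 - 212/255 = 0.168627 (inverted)
t(5,0) = 3.49 - 2.700·0.168627 = 3.035
Σt over all 10·7 pixels = 67769/425 ≈ 159.4564706
V = pitch²·Σt = 0.76²·67769/425 = 92.102

t(5,0)=3.035 V=92.102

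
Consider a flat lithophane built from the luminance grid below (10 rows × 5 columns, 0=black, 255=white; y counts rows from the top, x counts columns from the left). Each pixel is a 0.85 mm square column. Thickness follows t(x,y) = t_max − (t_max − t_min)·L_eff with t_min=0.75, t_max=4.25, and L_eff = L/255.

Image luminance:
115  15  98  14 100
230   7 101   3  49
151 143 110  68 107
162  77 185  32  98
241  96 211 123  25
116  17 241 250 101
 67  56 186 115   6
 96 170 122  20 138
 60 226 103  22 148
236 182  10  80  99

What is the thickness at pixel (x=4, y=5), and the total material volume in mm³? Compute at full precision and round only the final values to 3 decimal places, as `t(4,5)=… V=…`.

t(4,5)=2.864 V=99.704

span = t_max - t_min = 4.25 - 0.75 = 3.500
L(4,5) = 101, L_eff = 101/255 = 0.396078
t(4,5) = 4.25 - 3.500·0.396078 = 2.864
Σt over all 10·5 pixels = 70379/510 ≈ 137.9980392
V = pitch²·Σt = 0.85²·70379/510 = 99.704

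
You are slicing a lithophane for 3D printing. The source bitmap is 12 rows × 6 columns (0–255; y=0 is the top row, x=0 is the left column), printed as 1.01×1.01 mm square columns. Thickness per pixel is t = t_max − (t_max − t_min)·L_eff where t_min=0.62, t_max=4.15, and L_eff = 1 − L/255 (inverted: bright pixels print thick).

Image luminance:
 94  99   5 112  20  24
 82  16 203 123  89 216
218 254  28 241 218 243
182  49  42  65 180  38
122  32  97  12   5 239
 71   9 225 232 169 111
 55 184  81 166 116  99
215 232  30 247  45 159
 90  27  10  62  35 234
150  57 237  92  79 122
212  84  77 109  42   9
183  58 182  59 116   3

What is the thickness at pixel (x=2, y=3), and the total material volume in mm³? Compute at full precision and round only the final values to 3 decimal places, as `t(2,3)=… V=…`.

span = t_max - t_min = 4.15 - 0.62 = 3.530
L(2,3) = 42, L_eff = 1 - 42/255 = 0.835294 (inverted)
t(2,3) = 4.15 - 3.530·0.835294 = 1.201
Σt over all 12·6 pixels = 4005739/25500 ≈ 157.0878039
V = pitch²·Σt = 1.01²·4005739/25500 = 160.245

t(2,3)=1.201 V=160.245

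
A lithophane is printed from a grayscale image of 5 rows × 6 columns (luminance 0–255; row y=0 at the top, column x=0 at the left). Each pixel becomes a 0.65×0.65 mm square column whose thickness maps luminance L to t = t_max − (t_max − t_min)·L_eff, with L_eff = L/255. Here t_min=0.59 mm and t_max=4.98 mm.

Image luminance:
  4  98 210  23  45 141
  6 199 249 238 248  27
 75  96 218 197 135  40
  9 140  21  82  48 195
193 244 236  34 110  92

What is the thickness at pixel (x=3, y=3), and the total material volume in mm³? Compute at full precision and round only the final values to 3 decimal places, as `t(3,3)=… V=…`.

span = t_max - t_min = 4.98 - 0.59 = 4.390
L(3,3) = 82, L_eff = 82/255 = 0.321569
t(3,3) = 4.98 - 4.390·0.321569 = 3.568
Σt over all 5·6 pixels = 2206033/25500 ≈ 86.5110980
V = pitch²·Σt = 0.65²·2206033/25500 = 36.551

t(3,3)=3.568 V=36.551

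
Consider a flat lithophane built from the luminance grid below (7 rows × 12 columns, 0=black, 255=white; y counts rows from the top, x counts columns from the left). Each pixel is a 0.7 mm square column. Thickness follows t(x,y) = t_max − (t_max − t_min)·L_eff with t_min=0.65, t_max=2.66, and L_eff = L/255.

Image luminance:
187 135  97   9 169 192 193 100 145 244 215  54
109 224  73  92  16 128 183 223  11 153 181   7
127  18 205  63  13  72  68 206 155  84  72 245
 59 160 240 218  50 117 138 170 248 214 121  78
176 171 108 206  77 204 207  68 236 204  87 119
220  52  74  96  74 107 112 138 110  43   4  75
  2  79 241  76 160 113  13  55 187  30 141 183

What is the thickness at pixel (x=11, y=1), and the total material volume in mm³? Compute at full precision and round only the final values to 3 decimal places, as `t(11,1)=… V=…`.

span = t_max - t_min = 2.66 - 0.65 = 2.010
L(11,1) = 7, L_eff = 7/255 = 0.027451
t(11,1) = 2.66 - 2.010·0.027451 = 2.605
Σt over all 7·12 pixels = 1193797/8500 ≈ 140.4467059
V = pitch²·Σt = 0.7²·1193797/8500 = 68.819

t(11,1)=2.605 V=68.819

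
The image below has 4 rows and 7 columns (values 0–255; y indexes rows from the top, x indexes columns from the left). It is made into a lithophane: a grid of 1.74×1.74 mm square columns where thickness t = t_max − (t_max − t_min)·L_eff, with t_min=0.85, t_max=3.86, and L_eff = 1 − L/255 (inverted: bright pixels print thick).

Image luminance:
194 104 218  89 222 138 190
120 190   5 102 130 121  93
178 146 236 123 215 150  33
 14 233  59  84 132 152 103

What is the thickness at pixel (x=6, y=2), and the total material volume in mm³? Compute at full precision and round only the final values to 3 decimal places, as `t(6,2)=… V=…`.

t(6,2)=1.240 V=206.930

span = t_max - t_min = 3.86 - 0.85 = 3.010
L(6,2) = 33, L_eff = 1 - 33/255 = 0.870588 (inverted)
t(6,2) = 3.86 - 3.010·0.870588 = 1.240
Σt over all 4·7 pixels = 68.348
V = pitch²·Σt = 1.74²·68.348 = 206.930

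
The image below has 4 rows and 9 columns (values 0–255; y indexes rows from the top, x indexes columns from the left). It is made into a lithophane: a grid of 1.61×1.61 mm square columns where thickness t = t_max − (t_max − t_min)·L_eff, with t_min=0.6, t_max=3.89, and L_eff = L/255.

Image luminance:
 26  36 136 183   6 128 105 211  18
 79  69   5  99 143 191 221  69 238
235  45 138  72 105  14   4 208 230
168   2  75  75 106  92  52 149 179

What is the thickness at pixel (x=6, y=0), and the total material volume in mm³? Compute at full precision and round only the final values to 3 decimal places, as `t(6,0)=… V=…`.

span = t_max - t_min = 3.89 - 0.6 = 3.290
L(6,0) = 105, L_eff = 105/255 = 0.411765
t(6,0) = 3.89 - 3.290·0.411765 = 2.535
Σt over all 4·9 pixels = 190331/2125 ≈ 89.5675294
V = pitch²·Σt = 1.61²·190331/2125 = 232.168

t(6,0)=2.535 V=232.168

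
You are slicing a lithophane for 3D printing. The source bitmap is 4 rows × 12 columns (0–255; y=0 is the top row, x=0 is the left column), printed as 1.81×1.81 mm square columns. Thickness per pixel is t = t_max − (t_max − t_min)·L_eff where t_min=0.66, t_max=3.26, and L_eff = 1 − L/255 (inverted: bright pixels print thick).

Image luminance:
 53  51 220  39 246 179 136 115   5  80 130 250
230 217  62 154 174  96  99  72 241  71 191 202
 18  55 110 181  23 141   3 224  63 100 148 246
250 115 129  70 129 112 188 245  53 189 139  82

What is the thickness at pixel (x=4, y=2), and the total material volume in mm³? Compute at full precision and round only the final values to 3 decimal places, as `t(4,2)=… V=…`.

span = t_max - t_min = 3.26 - 0.66 = 2.600
L(4,2) = 23, L_eff = 1 - 23/255 = 0.909804 (inverted)
t(4,2) = 3.26 - 2.600·0.909804 = 0.895
Σt over all 4·12 pixels = 24526/255 ≈ 96.1803922
V = pitch²·Σt = 1.81²·24526/255 = 315.097

t(4,2)=0.895 V=315.097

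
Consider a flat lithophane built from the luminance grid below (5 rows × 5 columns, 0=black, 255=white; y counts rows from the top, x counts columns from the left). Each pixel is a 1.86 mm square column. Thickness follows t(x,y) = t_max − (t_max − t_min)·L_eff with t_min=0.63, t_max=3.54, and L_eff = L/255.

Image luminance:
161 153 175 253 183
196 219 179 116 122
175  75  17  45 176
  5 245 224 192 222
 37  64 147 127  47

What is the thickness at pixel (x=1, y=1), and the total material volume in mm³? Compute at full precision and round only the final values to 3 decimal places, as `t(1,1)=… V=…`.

t(1,1)=1.041 V=165.823

span = t_max - t_min = 3.54 - 0.63 = 2.910
L(1,1) = 219, L_eff = 219/255 = 0.858824
t(1,1) = 3.54 - 2.910·0.858824 = 1.041
Σt over all 5·5 pixels = 81483/1700 ≈ 47.9311765
V = pitch²·Σt = 1.86²·81483/1700 = 165.823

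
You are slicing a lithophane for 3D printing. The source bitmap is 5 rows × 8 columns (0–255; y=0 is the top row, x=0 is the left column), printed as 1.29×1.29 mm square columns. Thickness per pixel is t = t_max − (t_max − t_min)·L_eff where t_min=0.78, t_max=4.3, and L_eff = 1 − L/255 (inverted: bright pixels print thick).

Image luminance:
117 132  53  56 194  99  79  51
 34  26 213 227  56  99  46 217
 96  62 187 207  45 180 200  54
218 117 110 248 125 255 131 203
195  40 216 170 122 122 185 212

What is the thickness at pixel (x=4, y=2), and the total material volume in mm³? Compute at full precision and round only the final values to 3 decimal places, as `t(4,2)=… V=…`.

span = t_max - t_min = 4.3 - 0.78 = 3.520
L(4,2) = 45, L_eff = 1 - 45/255 = 0.823529 (inverted)
t(4,2) = 4.3 - 3.520·0.823529 = 1.401
Σt over all 5·8 pixels = 674012/6375 ≈ 105.7273725
V = pitch²·Σt = 1.29²·674012/6375 = 175.941

t(4,2)=1.401 V=175.941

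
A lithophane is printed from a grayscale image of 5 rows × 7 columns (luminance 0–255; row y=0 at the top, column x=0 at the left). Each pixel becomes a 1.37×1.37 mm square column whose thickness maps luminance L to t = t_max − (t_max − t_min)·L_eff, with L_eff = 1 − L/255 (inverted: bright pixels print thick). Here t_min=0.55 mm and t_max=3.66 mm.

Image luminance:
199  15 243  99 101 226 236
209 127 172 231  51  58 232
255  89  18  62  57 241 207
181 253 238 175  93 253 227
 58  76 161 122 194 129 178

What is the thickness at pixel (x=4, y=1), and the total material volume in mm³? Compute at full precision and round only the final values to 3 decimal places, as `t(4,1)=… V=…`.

span = t_max - t_min = 3.66 - 0.55 = 3.110
L(4,1) = 51, L_eff = 1 - 51/255 = 0.800000 (inverted)
t(4,1) = 3.66 - 3.110·0.800000 = 1.172
Σt over all 5·7 pixels = 730267/8500 ≈ 85.9137647
V = pitch²·Σt = 1.37²·730267/8500 = 161.252

t(4,1)=1.172 V=161.252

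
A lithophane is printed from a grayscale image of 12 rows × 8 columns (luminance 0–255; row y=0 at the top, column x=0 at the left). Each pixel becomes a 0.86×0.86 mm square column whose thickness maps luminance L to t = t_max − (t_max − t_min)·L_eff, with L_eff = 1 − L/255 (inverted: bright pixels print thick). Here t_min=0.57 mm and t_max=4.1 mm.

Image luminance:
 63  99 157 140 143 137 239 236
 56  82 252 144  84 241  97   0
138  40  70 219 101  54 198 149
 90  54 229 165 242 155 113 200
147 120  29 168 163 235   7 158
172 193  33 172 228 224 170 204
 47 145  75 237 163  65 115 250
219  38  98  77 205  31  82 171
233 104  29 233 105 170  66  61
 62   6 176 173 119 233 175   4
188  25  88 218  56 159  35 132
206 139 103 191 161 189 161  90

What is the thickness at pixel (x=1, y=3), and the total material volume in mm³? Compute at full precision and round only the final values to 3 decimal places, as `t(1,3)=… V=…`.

span = t_max - t_min = 4.1 - 0.57 = 3.530
L(1,3) = 54, L_eff = 1 - 54/255 = 0.788235 (inverted)
t(1,3) = 4.1 - 3.530·0.788235 = 1.318
Σt over all 12·8 pixels = 992569/4250 ≈ 233.5456471
V = pitch²·Σt = 0.86²·992569/4250 = 172.730

t(1,3)=1.318 V=172.730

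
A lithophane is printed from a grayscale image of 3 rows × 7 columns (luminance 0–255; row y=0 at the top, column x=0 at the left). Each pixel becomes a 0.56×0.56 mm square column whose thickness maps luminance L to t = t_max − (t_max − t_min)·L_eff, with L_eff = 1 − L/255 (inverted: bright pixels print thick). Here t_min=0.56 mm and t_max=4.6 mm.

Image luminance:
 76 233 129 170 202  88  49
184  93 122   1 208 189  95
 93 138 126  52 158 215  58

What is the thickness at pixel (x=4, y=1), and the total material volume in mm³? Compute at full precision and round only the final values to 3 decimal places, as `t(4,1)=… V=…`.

span = t_max - t_min = 4.6 - 0.56 = 4.040
L(4,1) = 208, L_eff = 1 - 208/255 = 0.184314 (inverted)
t(4,1) = 4.6 - 4.040·0.184314 = 3.855
Σt over all 3·7 pixels = 115183/2125 ≈ 54.2037647
V = pitch²·Σt = 0.56²·115183/2125 = 16.998

t(4,1)=3.855 V=16.998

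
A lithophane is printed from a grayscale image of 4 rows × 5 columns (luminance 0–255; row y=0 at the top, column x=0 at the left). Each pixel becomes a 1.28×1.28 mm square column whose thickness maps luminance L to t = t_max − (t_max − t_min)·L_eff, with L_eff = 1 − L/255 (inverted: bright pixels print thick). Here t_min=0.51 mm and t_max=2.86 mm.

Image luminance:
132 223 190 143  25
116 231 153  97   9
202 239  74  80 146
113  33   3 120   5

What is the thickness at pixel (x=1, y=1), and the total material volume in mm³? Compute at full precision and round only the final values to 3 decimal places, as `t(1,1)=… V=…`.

t(1,1)=2.639 V=51.953

span = t_max - t_min = 2.86 - 0.51 = 2.350
L(1,1) = 231, L_eff = 1 - 231/255 = 0.094118 (inverted)
t(1,1) = 2.86 - 2.350·0.094118 = 2.639
Σt over all 4·5 pixels = 26953/850 ≈ 31.7094118
V = pitch²·Σt = 1.28²·26953/850 = 51.953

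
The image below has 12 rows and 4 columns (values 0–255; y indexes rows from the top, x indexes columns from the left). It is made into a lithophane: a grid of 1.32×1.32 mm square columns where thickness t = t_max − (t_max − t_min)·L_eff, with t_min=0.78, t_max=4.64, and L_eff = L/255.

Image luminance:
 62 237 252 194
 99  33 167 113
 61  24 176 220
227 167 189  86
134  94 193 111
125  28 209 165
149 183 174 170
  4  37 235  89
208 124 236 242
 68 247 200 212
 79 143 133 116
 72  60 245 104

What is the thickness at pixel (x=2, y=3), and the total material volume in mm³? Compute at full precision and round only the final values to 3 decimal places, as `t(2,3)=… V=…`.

span = t_max - t_min = 4.64 - 0.78 = 3.860
L(2,3) = 189, L_eff = 189/255 = 0.741176
t(2,3) = 4.64 - 3.860·0.741176 = 1.779
Σt over all 12·4 pixels = 754376/6375 ≈ 118.3334902
V = pitch²·Σt = 1.32²·754376/6375 = 206.184

t(2,3)=1.779 V=206.184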